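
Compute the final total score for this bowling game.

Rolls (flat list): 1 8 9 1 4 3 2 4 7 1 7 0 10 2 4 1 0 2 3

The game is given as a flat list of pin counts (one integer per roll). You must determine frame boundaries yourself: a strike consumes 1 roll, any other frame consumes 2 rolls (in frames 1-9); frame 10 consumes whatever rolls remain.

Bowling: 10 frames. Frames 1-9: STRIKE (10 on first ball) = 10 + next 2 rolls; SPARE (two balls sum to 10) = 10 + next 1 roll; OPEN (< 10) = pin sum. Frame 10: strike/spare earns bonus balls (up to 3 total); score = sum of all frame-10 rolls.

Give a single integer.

Frame 1: OPEN (1+8=9). Cumulative: 9
Frame 2: SPARE (9+1=10). 10 + next roll (4) = 14. Cumulative: 23
Frame 3: OPEN (4+3=7). Cumulative: 30
Frame 4: OPEN (2+4=6). Cumulative: 36
Frame 5: OPEN (7+1=8). Cumulative: 44
Frame 6: OPEN (7+0=7). Cumulative: 51
Frame 7: STRIKE. 10 + next two rolls (2+4) = 16. Cumulative: 67
Frame 8: OPEN (2+4=6). Cumulative: 73
Frame 9: OPEN (1+0=1). Cumulative: 74
Frame 10: OPEN. Sum of all frame-10 rolls (2+3) = 5. Cumulative: 79

Answer: 79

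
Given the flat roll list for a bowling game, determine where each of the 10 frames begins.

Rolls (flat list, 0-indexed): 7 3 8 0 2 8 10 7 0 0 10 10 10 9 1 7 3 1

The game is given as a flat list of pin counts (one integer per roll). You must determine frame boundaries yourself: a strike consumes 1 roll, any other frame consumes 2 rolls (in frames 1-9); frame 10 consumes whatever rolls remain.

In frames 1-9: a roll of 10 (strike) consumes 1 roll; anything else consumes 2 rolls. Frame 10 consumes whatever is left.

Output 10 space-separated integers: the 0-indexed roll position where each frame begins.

Frame 1 starts at roll index 0: rolls=7,3 (sum=10), consumes 2 rolls
Frame 2 starts at roll index 2: rolls=8,0 (sum=8), consumes 2 rolls
Frame 3 starts at roll index 4: rolls=2,8 (sum=10), consumes 2 rolls
Frame 4 starts at roll index 6: roll=10 (strike), consumes 1 roll
Frame 5 starts at roll index 7: rolls=7,0 (sum=7), consumes 2 rolls
Frame 6 starts at roll index 9: rolls=0,10 (sum=10), consumes 2 rolls
Frame 7 starts at roll index 11: roll=10 (strike), consumes 1 roll
Frame 8 starts at roll index 12: roll=10 (strike), consumes 1 roll
Frame 9 starts at roll index 13: rolls=9,1 (sum=10), consumes 2 rolls
Frame 10 starts at roll index 15: 3 remaining rolls

Answer: 0 2 4 6 7 9 11 12 13 15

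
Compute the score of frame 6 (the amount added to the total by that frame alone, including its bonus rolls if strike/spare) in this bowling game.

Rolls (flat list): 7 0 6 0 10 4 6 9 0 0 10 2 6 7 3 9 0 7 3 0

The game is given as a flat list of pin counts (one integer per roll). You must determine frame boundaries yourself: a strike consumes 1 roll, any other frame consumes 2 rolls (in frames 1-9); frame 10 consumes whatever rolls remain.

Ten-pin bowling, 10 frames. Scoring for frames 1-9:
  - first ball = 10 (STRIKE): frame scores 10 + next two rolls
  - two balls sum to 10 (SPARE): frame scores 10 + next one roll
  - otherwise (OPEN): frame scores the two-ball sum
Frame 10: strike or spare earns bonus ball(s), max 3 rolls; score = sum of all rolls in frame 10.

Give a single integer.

Frame 1: OPEN (7+0=7). Cumulative: 7
Frame 2: OPEN (6+0=6). Cumulative: 13
Frame 3: STRIKE. 10 + next two rolls (4+6) = 20. Cumulative: 33
Frame 4: SPARE (4+6=10). 10 + next roll (9) = 19. Cumulative: 52
Frame 5: OPEN (9+0=9). Cumulative: 61
Frame 6: SPARE (0+10=10). 10 + next roll (2) = 12. Cumulative: 73
Frame 7: OPEN (2+6=8). Cumulative: 81
Frame 8: SPARE (7+3=10). 10 + next roll (9) = 19. Cumulative: 100

Answer: 12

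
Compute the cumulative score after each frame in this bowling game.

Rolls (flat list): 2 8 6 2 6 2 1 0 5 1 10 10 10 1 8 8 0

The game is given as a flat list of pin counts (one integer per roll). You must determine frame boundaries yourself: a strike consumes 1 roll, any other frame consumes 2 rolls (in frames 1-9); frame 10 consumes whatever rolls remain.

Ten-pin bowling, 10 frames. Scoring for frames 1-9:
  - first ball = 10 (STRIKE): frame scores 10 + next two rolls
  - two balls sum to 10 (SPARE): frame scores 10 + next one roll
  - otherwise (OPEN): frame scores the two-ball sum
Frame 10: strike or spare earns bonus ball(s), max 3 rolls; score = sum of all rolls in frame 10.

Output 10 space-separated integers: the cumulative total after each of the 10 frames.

Answer: 16 24 32 33 39 69 90 109 118 126

Derivation:
Frame 1: SPARE (2+8=10). 10 + next roll (6) = 16. Cumulative: 16
Frame 2: OPEN (6+2=8). Cumulative: 24
Frame 3: OPEN (6+2=8). Cumulative: 32
Frame 4: OPEN (1+0=1). Cumulative: 33
Frame 5: OPEN (5+1=6). Cumulative: 39
Frame 6: STRIKE. 10 + next two rolls (10+10) = 30. Cumulative: 69
Frame 7: STRIKE. 10 + next two rolls (10+1) = 21. Cumulative: 90
Frame 8: STRIKE. 10 + next two rolls (1+8) = 19. Cumulative: 109
Frame 9: OPEN (1+8=9). Cumulative: 118
Frame 10: OPEN. Sum of all frame-10 rolls (8+0) = 8. Cumulative: 126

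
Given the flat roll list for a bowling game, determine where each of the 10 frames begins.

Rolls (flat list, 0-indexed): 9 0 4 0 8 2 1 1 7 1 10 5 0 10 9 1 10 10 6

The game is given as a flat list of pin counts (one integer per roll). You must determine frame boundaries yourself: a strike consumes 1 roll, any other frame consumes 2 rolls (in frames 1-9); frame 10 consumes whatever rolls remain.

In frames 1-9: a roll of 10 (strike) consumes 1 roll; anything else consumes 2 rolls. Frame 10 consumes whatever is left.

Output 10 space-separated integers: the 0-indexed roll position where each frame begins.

Frame 1 starts at roll index 0: rolls=9,0 (sum=9), consumes 2 rolls
Frame 2 starts at roll index 2: rolls=4,0 (sum=4), consumes 2 rolls
Frame 3 starts at roll index 4: rolls=8,2 (sum=10), consumes 2 rolls
Frame 4 starts at roll index 6: rolls=1,1 (sum=2), consumes 2 rolls
Frame 5 starts at roll index 8: rolls=7,1 (sum=8), consumes 2 rolls
Frame 6 starts at roll index 10: roll=10 (strike), consumes 1 roll
Frame 7 starts at roll index 11: rolls=5,0 (sum=5), consumes 2 rolls
Frame 8 starts at roll index 13: roll=10 (strike), consumes 1 roll
Frame 9 starts at roll index 14: rolls=9,1 (sum=10), consumes 2 rolls
Frame 10 starts at roll index 16: 3 remaining rolls

Answer: 0 2 4 6 8 10 11 13 14 16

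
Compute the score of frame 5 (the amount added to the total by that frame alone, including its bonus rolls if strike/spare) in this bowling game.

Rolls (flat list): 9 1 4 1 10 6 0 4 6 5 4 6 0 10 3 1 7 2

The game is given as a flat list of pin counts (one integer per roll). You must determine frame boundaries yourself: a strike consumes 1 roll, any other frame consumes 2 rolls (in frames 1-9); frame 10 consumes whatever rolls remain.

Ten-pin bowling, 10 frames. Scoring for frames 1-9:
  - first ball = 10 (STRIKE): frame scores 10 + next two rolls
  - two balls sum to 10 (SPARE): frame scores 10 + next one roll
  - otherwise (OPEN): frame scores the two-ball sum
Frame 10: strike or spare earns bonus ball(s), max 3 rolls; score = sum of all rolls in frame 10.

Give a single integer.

Frame 1: SPARE (9+1=10). 10 + next roll (4) = 14. Cumulative: 14
Frame 2: OPEN (4+1=5). Cumulative: 19
Frame 3: STRIKE. 10 + next two rolls (6+0) = 16. Cumulative: 35
Frame 4: OPEN (6+0=6). Cumulative: 41
Frame 5: SPARE (4+6=10). 10 + next roll (5) = 15. Cumulative: 56
Frame 6: OPEN (5+4=9). Cumulative: 65
Frame 7: OPEN (6+0=6). Cumulative: 71

Answer: 15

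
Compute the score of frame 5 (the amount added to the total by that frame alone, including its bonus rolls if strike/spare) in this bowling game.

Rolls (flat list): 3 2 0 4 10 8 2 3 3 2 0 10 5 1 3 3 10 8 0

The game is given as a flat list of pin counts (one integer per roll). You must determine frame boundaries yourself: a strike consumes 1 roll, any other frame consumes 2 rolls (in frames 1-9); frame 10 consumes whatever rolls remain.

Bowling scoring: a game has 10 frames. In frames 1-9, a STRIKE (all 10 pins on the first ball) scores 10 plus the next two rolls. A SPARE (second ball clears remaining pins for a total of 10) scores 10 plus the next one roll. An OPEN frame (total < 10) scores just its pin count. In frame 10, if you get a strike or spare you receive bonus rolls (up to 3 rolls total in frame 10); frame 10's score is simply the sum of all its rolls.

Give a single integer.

Frame 1: OPEN (3+2=5). Cumulative: 5
Frame 2: OPEN (0+4=4). Cumulative: 9
Frame 3: STRIKE. 10 + next two rolls (8+2) = 20. Cumulative: 29
Frame 4: SPARE (8+2=10). 10 + next roll (3) = 13. Cumulative: 42
Frame 5: OPEN (3+3=6). Cumulative: 48
Frame 6: OPEN (2+0=2). Cumulative: 50
Frame 7: STRIKE. 10 + next two rolls (5+1) = 16. Cumulative: 66

Answer: 6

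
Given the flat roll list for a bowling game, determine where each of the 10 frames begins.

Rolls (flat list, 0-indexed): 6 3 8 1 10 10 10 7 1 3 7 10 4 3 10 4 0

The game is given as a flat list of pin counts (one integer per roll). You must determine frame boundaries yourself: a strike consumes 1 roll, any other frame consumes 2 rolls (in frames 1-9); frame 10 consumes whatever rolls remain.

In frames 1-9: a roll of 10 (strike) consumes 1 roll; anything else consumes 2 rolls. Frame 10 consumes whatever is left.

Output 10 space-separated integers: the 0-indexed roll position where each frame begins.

Answer: 0 2 4 5 6 7 9 11 12 14

Derivation:
Frame 1 starts at roll index 0: rolls=6,3 (sum=9), consumes 2 rolls
Frame 2 starts at roll index 2: rolls=8,1 (sum=9), consumes 2 rolls
Frame 3 starts at roll index 4: roll=10 (strike), consumes 1 roll
Frame 4 starts at roll index 5: roll=10 (strike), consumes 1 roll
Frame 5 starts at roll index 6: roll=10 (strike), consumes 1 roll
Frame 6 starts at roll index 7: rolls=7,1 (sum=8), consumes 2 rolls
Frame 7 starts at roll index 9: rolls=3,7 (sum=10), consumes 2 rolls
Frame 8 starts at roll index 11: roll=10 (strike), consumes 1 roll
Frame 9 starts at roll index 12: rolls=4,3 (sum=7), consumes 2 rolls
Frame 10 starts at roll index 14: 3 remaining rolls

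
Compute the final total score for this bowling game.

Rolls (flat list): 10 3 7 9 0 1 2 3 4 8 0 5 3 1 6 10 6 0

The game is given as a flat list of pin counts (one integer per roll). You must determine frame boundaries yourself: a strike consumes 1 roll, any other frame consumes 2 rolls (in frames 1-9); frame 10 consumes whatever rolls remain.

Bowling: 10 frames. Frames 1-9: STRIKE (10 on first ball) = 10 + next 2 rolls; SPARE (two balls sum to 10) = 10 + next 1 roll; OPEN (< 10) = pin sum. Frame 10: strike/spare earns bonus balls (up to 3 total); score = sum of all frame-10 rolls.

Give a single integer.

Answer: 103

Derivation:
Frame 1: STRIKE. 10 + next two rolls (3+7) = 20. Cumulative: 20
Frame 2: SPARE (3+7=10). 10 + next roll (9) = 19. Cumulative: 39
Frame 3: OPEN (9+0=9). Cumulative: 48
Frame 4: OPEN (1+2=3). Cumulative: 51
Frame 5: OPEN (3+4=7). Cumulative: 58
Frame 6: OPEN (8+0=8). Cumulative: 66
Frame 7: OPEN (5+3=8). Cumulative: 74
Frame 8: OPEN (1+6=7). Cumulative: 81
Frame 9: STRIKE. 10 + next two rolls (6+0) = 16. Cumulative: 97
Frame 10: OPEN. Sum of all frame-10 rolls (6+0) = 6. Cumulative: 103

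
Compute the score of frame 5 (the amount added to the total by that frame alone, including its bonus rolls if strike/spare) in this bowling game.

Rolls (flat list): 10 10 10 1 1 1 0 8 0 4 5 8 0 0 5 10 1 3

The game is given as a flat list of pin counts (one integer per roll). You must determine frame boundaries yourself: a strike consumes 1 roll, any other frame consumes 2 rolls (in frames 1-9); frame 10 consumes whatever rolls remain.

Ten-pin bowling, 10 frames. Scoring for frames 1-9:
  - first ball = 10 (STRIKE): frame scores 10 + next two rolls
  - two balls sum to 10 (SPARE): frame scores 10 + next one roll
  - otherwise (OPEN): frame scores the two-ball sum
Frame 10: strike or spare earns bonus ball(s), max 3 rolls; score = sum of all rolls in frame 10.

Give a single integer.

Answer: 1

Derivation:
Frame 1: STRIKE. 10 + next two rolls (10+10) = 30. Cumulative: 30
Frame 2: STRIKE. 10 + next two rolls (10+1) = 21. Cumulative: 51
Frame 3: STRIKE. 10 + next two rolls (1+1) = 12. Cumulative: 63
Frame 4: OPEN (1+1=2). Cumulative: 65
Frame 5: OPEN (1+0=1). Cumulative: 66
Frame 6: OPEN (8+0=8). Cumulative: 74
Frame 7: OPEN (4+5=9). Cumulative: 83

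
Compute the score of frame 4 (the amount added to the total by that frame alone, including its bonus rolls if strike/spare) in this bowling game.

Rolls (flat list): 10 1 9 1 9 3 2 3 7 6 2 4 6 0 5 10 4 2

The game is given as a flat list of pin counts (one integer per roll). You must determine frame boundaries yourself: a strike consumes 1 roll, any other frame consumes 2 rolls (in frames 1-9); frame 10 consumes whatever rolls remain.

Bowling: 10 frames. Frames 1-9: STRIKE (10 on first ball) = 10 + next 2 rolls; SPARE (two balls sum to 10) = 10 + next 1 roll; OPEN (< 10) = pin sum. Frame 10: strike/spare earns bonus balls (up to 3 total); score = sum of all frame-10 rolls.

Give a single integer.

Answer: 5

Derivation:
Frame 1: STRIKE. 10 + next two rolls (1+9) = 20. Cumulative: 20
Frame 2: SPARE (1+9=10). 10 + next roll (1) = 11. Cumulative: 31
Frame 3: SPARE (1+9=10). 10 + next roll (3) = 13. Cumulative: 44
Frame 4: OPEN (3+2=5). Cumulative: 49
Frame 5: SPARE (3+7=10). 10 + next roll (6) = 16. Cumulative: 65
Frame 6: OPEN (6+2=8). Cumulative: 73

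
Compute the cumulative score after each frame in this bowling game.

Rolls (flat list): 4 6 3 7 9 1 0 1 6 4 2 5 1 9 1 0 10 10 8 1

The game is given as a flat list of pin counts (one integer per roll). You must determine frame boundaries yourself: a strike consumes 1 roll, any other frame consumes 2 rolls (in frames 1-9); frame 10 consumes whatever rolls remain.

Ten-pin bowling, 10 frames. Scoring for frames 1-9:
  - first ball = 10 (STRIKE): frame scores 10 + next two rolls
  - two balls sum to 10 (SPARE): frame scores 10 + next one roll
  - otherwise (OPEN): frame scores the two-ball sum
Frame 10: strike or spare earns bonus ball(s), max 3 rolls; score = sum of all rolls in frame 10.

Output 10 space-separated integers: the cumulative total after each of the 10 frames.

Frame 1: SPARE (4+6=10). 10 + next roll (3) = 13. Cumulative: 13
Frame 2: SPARE (3+7=10). 10 + next roll (9) = 19. Cumulative: 32
Frame 3: SPARE (9+1=10). 10 + next roll (0) = 10. Cumulative: 42
Frame 4: OPEN (0+1=1). Cumulative: 43
Frame 5: SPARE (6+4=10). 10 + next roll (2) = 12. Cumulative: 55
Frame 6: OPEN (2+5=7). Cumulative: 62
Frame 7: SPARE (1+9=10). 10 + next roll (1) = 11. Cumulative: 73
Frame 8: OPEN (1+0=1). Cumulative: 74
Frame 9: STRIKE. 10 + next two rolls (10+8) = 28. Cumulative: 102
Frame 10: STRIKE. Sum of all frame-10 rolls (10+8+1) = 19. Cumulative: 121

Answer: 13 32 42 43 55 62 73 74 102 121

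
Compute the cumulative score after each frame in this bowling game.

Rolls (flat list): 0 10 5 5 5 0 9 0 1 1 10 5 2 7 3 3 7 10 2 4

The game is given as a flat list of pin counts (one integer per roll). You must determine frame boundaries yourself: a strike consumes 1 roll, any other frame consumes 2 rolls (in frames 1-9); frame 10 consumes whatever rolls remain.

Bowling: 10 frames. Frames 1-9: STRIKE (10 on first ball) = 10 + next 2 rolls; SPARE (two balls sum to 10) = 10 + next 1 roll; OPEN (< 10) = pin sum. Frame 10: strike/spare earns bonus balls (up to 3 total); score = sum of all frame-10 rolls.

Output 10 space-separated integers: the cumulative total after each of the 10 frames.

Frame 1: SPARE (0+10=10). 10 + next roll (5) = 15. Cumulative: 15
Frame 2: SPARE (5+5=10). 10 + next roll (5) = 15. Cumulative: 30
Frame 3: OPEN (5+0=5). Cumulative: 35
Frame 4: OPEN (9+0=9). Cumulative: 44
Frame 5: OPEN (1+1=2). Cumulative: 46
Frame 6: STRIKE. 10 + next two rolls (5+2) = 17. Cumulative: 63
Frame 7: OPEN (5+2=7). Cumulative: 70
Frame 8: SPARE (7+3=10). 10 + next roll (3) = 13. Cumulative: 83
Frame 9: SPARE (3+7=10). 10 + next roll (10) = 20. Cumulative: 103
Frame 10: STRIKE. Sum of all frame-10 rolls (10+2+4) = 16. Cumulative: 119

Answer: 15 30 35 44 46 63 70 83 103 119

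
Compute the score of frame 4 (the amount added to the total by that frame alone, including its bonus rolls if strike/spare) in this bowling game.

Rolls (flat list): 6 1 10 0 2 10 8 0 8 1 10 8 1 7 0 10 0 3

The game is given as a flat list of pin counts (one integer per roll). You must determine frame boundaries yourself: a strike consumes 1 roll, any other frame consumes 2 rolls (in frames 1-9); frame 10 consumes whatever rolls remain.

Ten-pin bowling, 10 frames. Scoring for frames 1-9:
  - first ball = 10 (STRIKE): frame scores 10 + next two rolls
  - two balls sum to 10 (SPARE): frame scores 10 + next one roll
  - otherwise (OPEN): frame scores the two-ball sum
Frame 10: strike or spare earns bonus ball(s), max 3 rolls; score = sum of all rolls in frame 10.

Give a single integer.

Answer: 18

Derivation:
Frame 1: OPEN (6+1=7). Cumulative: 7
Frame 2: STRIKE. 10 + next two rolls (0+2) = 12. Cumulative: 19
Frame 3: OPEN (0+2=2). Cumulative: 21
Frame 4: STRIKE. 10 + next two rolls (8+0) = 18. Cumulative: 39
Frame 5: OPEN (8+0=8). Cumulative: 47
Frame 6: OPEN (8+1=9). Cumulative: 56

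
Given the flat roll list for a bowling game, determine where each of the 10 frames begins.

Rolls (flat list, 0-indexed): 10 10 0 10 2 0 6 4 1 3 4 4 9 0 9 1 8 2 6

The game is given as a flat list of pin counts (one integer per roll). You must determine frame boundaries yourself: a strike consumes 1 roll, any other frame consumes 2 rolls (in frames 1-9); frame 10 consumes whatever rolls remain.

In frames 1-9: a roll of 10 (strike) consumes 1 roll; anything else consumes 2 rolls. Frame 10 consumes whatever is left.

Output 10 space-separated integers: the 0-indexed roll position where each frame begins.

Frame 1 starts at roll index 0: roll=10 (strike), consumes 1 roll
Frame 2 starts at roll index 1: roll=10 (strike), consumes 1 roll
Frame 3 starts at roll index 2: rolls=0,10 (sum=10), consumes 2 rolls
Frame 4 starts at roll index 4: rolls=2,0 (sum=2), consumes 2 rolls
Frame 5 starts at roll index 6: rolls=6,4 (sum=10), consumes 2 rolls
Frame 6 starts at roll index 8: rolls=1,3 (sum=4), consumes 2 rolls
Frame 7 starts at roll index 10: rolls=4,4 (sum=8), consumes 2 rolls
Frame 8 starts at roll index 12: rolls=9,0 (sum=9), consumes 2 rolls
Frame 9 starts at roll index 14: rolls=9,1 (sum=10), consumes 2 rolls
Frame 10 starts at roll index 16: 3 remaining rolls

Answer: 0 1 2 4 6 8 10 12 14 16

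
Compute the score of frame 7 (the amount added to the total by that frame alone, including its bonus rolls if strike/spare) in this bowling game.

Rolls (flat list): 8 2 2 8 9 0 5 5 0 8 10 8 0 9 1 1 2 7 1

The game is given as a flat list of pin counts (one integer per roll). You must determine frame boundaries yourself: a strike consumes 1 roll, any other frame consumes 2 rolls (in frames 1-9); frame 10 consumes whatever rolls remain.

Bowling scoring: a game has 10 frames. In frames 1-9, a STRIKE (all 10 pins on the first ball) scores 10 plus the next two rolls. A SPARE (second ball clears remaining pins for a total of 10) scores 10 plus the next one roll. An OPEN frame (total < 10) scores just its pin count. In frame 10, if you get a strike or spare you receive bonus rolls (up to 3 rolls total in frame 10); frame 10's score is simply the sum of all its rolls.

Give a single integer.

Answer: 8

Derivation:
Frame 1: SPARE (8+2=10). 10 + next roll (2) = 12. Cumulative: 12
Frame 2: SPARE (2+8=10). 10 + next roll (9) = 19. Cumulative: 31
Frame 3: OPEN (9+0=9). Cumulative: 40
Frame 4: SPARE (5+5=10). 10 + next roll (0) = 10. Cumulative: 50
Frame 5: OPEN (0+8=8). Cumulative: 58
Frame 6: STRIKE. 10 + next two rolls (8+0) = 18. Cumulative: 76
Frame 7: OPEN (8+0=8). Cumulative: 84
Frame 8: SPARE (9+1=10). 10 + next roll (1) = 11. Cumulative: 95
Frame 9: OPEN (1+2=3). Cumulative: 98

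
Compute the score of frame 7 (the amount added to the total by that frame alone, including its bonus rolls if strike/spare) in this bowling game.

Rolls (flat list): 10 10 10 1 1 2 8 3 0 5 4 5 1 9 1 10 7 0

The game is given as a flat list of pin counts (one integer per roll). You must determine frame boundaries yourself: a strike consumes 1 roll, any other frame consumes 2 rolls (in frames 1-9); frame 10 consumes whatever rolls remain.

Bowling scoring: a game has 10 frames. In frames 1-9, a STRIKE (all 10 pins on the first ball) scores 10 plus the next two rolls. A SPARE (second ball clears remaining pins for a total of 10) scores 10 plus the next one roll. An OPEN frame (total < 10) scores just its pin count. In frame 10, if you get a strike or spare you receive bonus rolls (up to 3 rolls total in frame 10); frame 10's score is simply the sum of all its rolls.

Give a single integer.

Frame 1: STRIKE. 10 + next two rolls (10+10) = 30. Cumulative: 30
Frame 2: STRIKE. 10 + next two rolls (10+1) = 21. Cumulative: 51
Frame 3: STRIKE. 10 + next two rolls (1+1) = 12. Cumulative: 63
Frame 4: OPEN (1+1=2). Cumulative: 65
Frame 5: SPARE (2+8=10). 10 + next roll (3) = 13. Cumulative: 78
Frame 6: OPEN (3+0=3). Cumulative: 81
Frame 7: OPEN (5+4=9). Cumulative: 90
Frame 8: OPEN (5+1=6). Cumulative: 96
Frame 9: SPARE (9+1=10). 10 + next roll (10) = 20. Cumulative: 116

Answer: 9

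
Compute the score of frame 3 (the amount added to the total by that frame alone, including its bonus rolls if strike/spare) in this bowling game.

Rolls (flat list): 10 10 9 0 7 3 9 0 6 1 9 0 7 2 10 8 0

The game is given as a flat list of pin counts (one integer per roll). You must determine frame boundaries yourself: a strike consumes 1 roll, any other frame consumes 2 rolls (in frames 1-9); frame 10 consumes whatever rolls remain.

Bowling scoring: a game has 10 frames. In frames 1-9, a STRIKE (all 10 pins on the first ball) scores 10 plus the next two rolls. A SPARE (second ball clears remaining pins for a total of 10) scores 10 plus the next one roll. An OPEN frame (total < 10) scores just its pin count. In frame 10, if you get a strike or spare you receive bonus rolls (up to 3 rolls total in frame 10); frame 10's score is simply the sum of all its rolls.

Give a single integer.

Answer: 9

Derivation:
Frame 1: STRIKE. 10 + next two rolls (10+9) = 29. Cumulative: 29
Frame 2: STRIKE. 10 + next two rolls (9+0) = 19. Cumulative: 48
Frame 3: OPEN (9+0=9). Cumulative: 57
Frame 4: SPARE (7+3=10). 10 + next roll (9) = 19. Cumulative: 76
Frame 5: OPEN (9+0=9). Cumulative: 85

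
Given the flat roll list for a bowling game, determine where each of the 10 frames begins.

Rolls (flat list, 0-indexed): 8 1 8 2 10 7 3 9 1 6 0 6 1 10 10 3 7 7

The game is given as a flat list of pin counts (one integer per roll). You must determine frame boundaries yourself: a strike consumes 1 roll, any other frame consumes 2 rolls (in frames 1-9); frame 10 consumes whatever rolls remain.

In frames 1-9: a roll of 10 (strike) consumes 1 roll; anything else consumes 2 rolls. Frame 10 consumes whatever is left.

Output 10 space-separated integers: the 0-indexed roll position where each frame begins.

Answer: 0 2 4 5 7 9 11 13 14 15

Derivation:
Frame 1 starts at roll index 0: rolls=8,1 (sum=9), consumes 2 rolls
Frame 2 starts at roll index 2: rolls=8,2 (sum=10), consumes 2 rolls
Frame 3 starts at roll index 4: roll=10 (strike), consumes 1 roll
Frame 4 starts at roll index 5: rolls=7,3 (sum=10), consumes 2 rolls
Frame 5 starts at roll index 7: rolls=9,1 (sum=10), consumes 2 rolls
Frame 6 starts at roll index 9: rolls=6,0 (sum=6), consumes 2 rolls
Frame 7 starts at roll index 11: rolls=6,1 (sum=7), consumes 2 rolls
Frame 8 starts at roll index 13: roll=10 (strike), consumes 1 roll
Frame 9 starts at roll index 14: roll=10 (strike), consumes 1 roll
Frame 10 starts at roll index 15: 3 remaining rolls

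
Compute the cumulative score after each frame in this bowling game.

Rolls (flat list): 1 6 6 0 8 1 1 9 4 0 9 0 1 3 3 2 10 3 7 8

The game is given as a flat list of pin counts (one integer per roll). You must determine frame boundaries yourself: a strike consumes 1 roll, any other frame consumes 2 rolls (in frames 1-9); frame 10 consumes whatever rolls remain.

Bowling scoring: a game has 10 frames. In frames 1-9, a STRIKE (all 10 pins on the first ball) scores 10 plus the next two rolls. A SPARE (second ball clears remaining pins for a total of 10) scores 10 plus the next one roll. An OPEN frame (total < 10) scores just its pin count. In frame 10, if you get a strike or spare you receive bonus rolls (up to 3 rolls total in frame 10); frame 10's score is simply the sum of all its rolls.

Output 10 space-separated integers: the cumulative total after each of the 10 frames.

Answer: 7 13 22 36 40 49 53 58 78 96

Derivation:
Frame 1: OPEN (1+6=7). Cumulative: 7
Frame 2: OPEN (6+0=6). Cumulative: 13
Frame 3: OPEN (8+1=9). Cumulative: 22
Frame 4: SPARE (1+9=10). 10 + next roll (4) = 14. Cumulative: 36
Frame 5: OPEN (4+0=4). Cumulative: 40
Frame 6: OPEN (9+0=9). Cumulative: 49
Frame 7: OPEN (1+3=4). Cumulative: 53
Frame 8: OPEN (3+2=5). Cumulative: 58
Frame 9: STRIKE. 10 + next two rolls (3+7) = 20. Cumulative: 78
Frame 10: SPARE. Sum of all frame-10 rolls (3+7+8) = 18. Cumulative: 96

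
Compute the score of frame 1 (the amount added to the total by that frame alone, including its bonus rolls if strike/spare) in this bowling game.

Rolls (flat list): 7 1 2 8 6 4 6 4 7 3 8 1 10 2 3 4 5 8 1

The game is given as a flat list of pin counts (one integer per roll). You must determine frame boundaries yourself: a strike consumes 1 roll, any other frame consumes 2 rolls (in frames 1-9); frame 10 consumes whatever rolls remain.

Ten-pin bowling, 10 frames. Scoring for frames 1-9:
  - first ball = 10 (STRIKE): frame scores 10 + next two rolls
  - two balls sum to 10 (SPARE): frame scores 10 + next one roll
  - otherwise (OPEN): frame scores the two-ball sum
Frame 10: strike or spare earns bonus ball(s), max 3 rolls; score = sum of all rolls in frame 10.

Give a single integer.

Frame 1: OPEN (7+1=8). Cumulative: 8
Frame 2: SPARE (2+8=10). 10 + next roll (6) = 16. Cumulative: 24
Frame 3: SPARE (6+4=10). 10 + next roll (6) = 16. Cumulative: 40

Answer: 8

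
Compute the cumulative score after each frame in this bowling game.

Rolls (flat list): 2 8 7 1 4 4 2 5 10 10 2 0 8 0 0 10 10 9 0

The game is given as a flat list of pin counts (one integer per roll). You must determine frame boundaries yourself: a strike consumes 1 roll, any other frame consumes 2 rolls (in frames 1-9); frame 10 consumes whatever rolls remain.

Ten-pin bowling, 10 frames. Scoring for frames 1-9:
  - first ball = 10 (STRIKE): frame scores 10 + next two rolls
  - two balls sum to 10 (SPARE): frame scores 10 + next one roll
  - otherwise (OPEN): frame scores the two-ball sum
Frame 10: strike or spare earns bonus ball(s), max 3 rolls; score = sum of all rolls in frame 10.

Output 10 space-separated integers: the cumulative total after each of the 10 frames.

Answer: 17 25 33 40 62 74 76 84 104 123

Derivation:
Frame 1: SPARE (2+8=10). 10 + next roll (7) = 17. Cumulative: 17
Frame 2: OPEN (7+1=8). Cumulative: 25
Frame 3: OPEN (4+4=8). Cumulative: 33
Frame 4: OPEN (2+5=7). Cumulative: 40
Frame 5: STRIKE. 10 + next two rolls (10+2) = 22. Cumulative: 62
Frame 6: STRIKE. 10 + next two rolls (2+0) = 12. Cumulative: 74
Frame 7: OPEN (2+0=2). Cumulative: 76
Frame 8: OPEN (8+0=8). Cumulative: 84
Frame 9: SPARE (0+10=10). 10 + next roll (10) = 20. Cumulative: 104
Frame 10: STRIKE. Sum of all frame-10 rolls (10+9+0) = 19. Cumulative: 123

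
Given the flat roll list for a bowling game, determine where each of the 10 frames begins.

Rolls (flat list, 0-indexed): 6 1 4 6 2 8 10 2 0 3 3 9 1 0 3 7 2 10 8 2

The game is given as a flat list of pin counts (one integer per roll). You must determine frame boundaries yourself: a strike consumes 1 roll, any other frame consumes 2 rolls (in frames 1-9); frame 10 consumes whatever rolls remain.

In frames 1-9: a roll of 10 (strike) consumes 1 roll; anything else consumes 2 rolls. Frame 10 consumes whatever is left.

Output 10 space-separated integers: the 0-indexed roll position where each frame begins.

Frame 1 starts at roll index 0: rolls=6,1 (sum=7), consumes 2 rolls
Frame 2 starts at roll index 2: rolls=4,6 (sum=10), consumes 2 rolls
Frame 3 starts at roll index 4: rolls=2,8 (sum=10), consumes 2 rolls
Frame 4 starts at roll index 6: roll=10 (strike), consumes 1 roll
Frame 5 starts at roll index 7: rolls=2,0 (sum=2), consumes 2 rolls
Frame 6 starts at roll index 9: rolls=3,3 (sum=6), consumes 2 rolls
Frame 7 starts at roll index 11: rolls=9,1 (sum=10), consumes 2 rolls
Frame 8 starts at roll index 13: rolls=0,3 (sum=3), consumes 2 rolls
Frame 9 starts at roll index 15: rolls=7,2 (sum=9), consumes 2 rolls
Frame 10 starts at roll index 17: 3 remaining rolls

Answer: 0 2 4 6 7 9 11 13 15 17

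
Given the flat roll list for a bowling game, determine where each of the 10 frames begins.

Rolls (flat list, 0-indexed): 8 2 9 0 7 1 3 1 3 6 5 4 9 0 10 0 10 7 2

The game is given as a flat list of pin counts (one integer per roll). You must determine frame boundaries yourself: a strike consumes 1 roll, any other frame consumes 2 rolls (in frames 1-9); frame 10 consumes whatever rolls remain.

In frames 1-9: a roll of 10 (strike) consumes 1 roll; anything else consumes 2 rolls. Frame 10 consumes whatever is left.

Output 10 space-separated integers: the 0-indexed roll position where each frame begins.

Answer: 0 2 4 6 8 10 12 14 15 17

Derivation:
Frame 1 starts at roll index 0: rolls=8,2 (sum=10), consumes 2 rolls
Frame 2 starts at roll index 2: rolls=9,0 (sum=9), consumes 2 rolls
Frame 3 starts at roll index 4: rolls=7,1 (sum=8), consumes 2 rolls
Frame 4 starts at roll index 6: rolls=3,1 (sum=4), consumes 2 rolls
Frame 5 starts at roll index 8: rolls=3,6 (sum=9), consumes 2 rolls
Frame 6 starts at roll index 10: rolls=5,4 (sum=9), consumes 2 rolls
Frame 7 starts at roll index 12: rolls=9,0 (sum=9), consumes 2 rolls
Frame 8 starts at roll index 14: roll=10 (strike), consumes 1 roll
Frame 9 starts at roll index 15: rolls=0,10 (sum=10), consumes 2 rolls
Frame 10 starts at roll index 17: 2 remaining rolls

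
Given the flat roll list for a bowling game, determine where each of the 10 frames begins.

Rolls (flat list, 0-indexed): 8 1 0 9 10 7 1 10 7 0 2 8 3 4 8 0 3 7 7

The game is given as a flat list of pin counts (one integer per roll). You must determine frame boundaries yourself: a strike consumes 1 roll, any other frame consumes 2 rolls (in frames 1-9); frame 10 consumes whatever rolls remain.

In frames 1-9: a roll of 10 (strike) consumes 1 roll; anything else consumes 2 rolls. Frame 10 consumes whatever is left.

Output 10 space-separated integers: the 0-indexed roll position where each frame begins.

Answer: 0 2 4 5 7 8 10 12 14 16

Derivation:
Frame 1 starts at roll index 0: rolls=8,1 (sum=9), consumes 2 rolls
Frame 2 starts at roll index 2: rolls=0,9 (sum=9), consumes 2 rolls
Frame 3 starts at roll index 4: roll=10 (strike), consumes 1 roll
Frame 4 starts at roll index 5: rolls=7,1 (sum=8), consumes 2 rolls
Frame 5 starts at roll index 7: roll=10 (strike), consumes 1 roll
Frame 6 starts at roll index 8: rolls=7,0 (sum=7), consumes 2 rolls
Frame 7 starts at roll index 10: rolls=2,8 (sum=10), consumes 2 rolls
Frame 8 starts at roll index 12: rolls=3,4 (sum=7), consumes 2 rolls
Frame 9 starts at roll index 14: rolls=8,0 (sum=8), consumes 2 rolls
Frame 10 starts at roll index 16: 3 remaining rolls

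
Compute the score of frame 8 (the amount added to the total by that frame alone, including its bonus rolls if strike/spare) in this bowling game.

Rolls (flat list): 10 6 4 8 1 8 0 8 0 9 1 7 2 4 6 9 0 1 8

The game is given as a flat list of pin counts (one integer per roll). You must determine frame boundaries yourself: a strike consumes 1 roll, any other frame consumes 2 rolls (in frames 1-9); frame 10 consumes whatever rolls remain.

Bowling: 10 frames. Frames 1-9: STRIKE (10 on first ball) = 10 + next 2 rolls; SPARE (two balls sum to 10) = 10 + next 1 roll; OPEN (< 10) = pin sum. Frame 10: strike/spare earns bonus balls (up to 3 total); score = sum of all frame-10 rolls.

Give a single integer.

Frame 1: STRIKE. 10 + next two rolls (6+4) = 20. Cumulative: 20
Frame 2: SPARE (6+4=10). 10 + next roll (8) = 18. Cumulative: 38
Frame 3: OPEN (8+1=9). Cumulative: 47
Frame 4: OPEN (8+0=8). Cumulative: 55
Frame 5: OPEN (8+0=8). Cumulative: 63
Frame 6: SPARE (9+1=10). 10 + next roll (7) = 17. Cumulative: 80
Frame 7: OPEN (7+2=9). Cumulative: 89
Frame 8: SPARE (4+6=10). 10 + next roll (9) = 19. Cumulative: 108
Frame 9: OPEN (9+0=9). Cumulative: 117
Frame 10: OPEN. Sum of all frame-10 rolls (1+8) = 9. Cumulative: 126

Answer: 19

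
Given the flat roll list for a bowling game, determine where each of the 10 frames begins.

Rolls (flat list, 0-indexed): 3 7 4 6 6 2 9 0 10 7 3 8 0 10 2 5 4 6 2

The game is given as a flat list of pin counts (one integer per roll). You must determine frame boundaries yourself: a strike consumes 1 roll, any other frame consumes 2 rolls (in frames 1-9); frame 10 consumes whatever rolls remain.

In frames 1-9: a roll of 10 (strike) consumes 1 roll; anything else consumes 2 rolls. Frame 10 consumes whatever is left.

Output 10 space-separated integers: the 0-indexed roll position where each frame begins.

Frame 1 starts at roll index 0: rolls=3,7 (sum=10), consumes 2 rolls
Frame 2 starts at roll index 2: rolls=4,6 (sum=10), consumes 2 rolls
Frame 3 starts at roll index 4: rolls=6,2 (sum=8), consumes 2 rolls
Frame 4 starts at roll index 6: rolls=9,0 (sum=9), consumes 2 rolls
Frame 5 starts at roll index 8: roll=10 (strike), consumes 1 roll
Frame 6 starts at roll index 9: rolls=7,3 (sum=10), consumes 2 rolls
Frame 7 starts at roll index 11: rolls=8,0 (sum=8), consumes 2 rolls
Frame 8 starts at roll index 13: roll=10 (strike), consumes 1 roll
Frame 9 starts at roll index 14: rolls=2,5 (sum=7), consumes 2 rolls
Frame 10 starts at roll index 16: 3 remaining rolls

Answer: 0 2 4 6 8 9 11 13 14 16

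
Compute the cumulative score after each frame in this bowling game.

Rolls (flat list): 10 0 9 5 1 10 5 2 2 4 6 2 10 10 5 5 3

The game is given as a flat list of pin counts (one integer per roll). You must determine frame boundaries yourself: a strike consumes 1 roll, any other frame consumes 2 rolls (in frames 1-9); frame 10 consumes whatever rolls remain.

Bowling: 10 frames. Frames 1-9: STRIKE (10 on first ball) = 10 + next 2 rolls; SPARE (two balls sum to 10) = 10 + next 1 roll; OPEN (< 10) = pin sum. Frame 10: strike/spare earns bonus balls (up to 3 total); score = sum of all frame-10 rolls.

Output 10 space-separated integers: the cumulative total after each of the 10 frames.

Answer: 19 28 34 51 58 64 72 97 117 130

Derivation:
Frame 1: STRIKE. 10 + next two rolls (0+9) = 19. Cumulative: 19
Frame 2: OPEN (0+9=9). Cumulative: 28
Frame 3: OPEN (5+1=6). Cumulative: 34
Frame 4: STRIKE. 10 + next two rolls (5+2) = 17. Cumulative: 51
Frame 5: OPEN (5+2=7). Cumulative: 58
Frame 6: OPEN (2+4=6). Cumulative: 64
Frame 7: OPEN (6+2=8). Cumulative: 72
Frame 8: STRIKE. 10 + next two rolls (10+5) = 25. Cumulative: 97
Frame 9: STRIKE. 10 + next two rolls (5+5) = 20. Cumulative: 117
Frame 10: SPARE. Sum of all frame-10 rolls (5+5+3) = 13. Cumulative: 130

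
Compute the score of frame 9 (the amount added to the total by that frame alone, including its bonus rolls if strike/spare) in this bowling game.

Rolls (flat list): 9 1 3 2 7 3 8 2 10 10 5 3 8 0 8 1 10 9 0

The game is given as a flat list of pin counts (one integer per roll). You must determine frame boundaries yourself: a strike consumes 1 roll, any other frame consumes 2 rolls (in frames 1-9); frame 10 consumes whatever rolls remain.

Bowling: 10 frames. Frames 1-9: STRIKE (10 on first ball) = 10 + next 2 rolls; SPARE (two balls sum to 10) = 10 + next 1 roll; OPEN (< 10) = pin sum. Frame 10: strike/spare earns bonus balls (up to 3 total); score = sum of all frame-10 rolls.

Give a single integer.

Frame 1: SPARE (9+1=10). 10 + next roll (3) = 13. Cumulative: 13
Frame 2: OPEN (3+2=5). Cumulative: 18
Frame 3: SPARE (7+3=10). 10 + next roll (8) = 18. Cumulative: 36
Frame 4: SPARE (8+2=10). 10 + next roll (10) = 20. Cumulative: 56
Frame 5: STRIKE. 10 + next two rolls (10+5) = 25. Cumulative: 81
Frame 6: STRIKE. 10 + next two rolls (5+3) = 18. Cumulative: 99
Frame 7: OPEN (5+3=8). Cumulative: 107
Frame 8: OPEN (8+0=8). Cumulative: 115
Frame 9: OPEN (8+1=9). Cumulative: 124
Frame 10: STRIKE. Sum of all frame-10 rolls (10+9+0) = 19. Cumulative: 143

Answer: 9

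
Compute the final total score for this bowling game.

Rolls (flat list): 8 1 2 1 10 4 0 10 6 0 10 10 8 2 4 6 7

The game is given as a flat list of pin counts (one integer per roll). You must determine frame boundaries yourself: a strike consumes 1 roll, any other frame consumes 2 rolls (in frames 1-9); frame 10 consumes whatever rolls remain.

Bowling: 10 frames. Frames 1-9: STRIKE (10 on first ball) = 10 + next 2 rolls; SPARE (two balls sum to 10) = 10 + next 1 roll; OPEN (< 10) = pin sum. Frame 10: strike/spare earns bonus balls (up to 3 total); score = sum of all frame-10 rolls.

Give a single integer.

Answer: 131

Derivation:
Frame 1: OPEN (8+1=9). Cumulative: 9
Frame 2: OPEN (2+1=3). Cumulative: 12
Frame 3: STRIKE. 10 + next two rolls (4+0) = 14. Cumulative: 26
Frame 4: OPEN (4+0=4). Cumulative: 30
Frame 5: STRIKE. 10 + next two rolls (6+0) = 16. Cumulative: 46
Frame 6: OPEN (6+0=6). Cumulative: 52
Frame 7: STRIKE. 10 + next two rolls (10+8) = 28. Cumulative: 80
Frame 8: STRIKE. 10 + next two rolls (8+2) = 20. Cumulative: 100
Frame 9: SPARE (8+2=10). 10 + next roll (4) = 14. Cumulative: 114
Frame 10: SPARE. Sum of all frame-10 rolls (4+6+7) = 17. Cumulative: 131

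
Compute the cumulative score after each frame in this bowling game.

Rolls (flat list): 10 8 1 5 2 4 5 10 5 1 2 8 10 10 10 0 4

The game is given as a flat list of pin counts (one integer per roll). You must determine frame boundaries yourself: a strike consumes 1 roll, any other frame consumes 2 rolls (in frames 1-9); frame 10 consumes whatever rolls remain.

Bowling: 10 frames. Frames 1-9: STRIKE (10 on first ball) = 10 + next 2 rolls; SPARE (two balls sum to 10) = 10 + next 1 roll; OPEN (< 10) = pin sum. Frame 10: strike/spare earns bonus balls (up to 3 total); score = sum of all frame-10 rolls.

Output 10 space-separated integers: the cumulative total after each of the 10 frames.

Frame 1: STRIKE. 10 + next two rolls (8+1) = 19. Cumulative: 19
Frame 2: OPEN (8+1=9). Cumulative: 28
Frame 3: OPEN (5+2=7). Cumulative: 35
Frame 4: OPEN (4+5=9). Cumulative: 44
Frame 5: STRIKE. 10 + next two rolls (5+1) = 16. Cumulative: 60
Frame 6: OPEN (5+1=6). Cumulative: 66
Frame 7: SPARE (2+8=10). 10 + next roll (10) = 20. Cumulative: 86
Frame 8: STRIKE. 10 + next two rolls (10+10) = 30. Cumulative: 116
Frame 9: STRIKE. 10 + next two rolls (10+0) = 20. Cumulative: 136
Frame 10: STRIKE. Sum of all frame-10 rolls (10+0+4) = 14. Cumulative: 150

Answer: 19 28 35 44 60 66 86 116 136 150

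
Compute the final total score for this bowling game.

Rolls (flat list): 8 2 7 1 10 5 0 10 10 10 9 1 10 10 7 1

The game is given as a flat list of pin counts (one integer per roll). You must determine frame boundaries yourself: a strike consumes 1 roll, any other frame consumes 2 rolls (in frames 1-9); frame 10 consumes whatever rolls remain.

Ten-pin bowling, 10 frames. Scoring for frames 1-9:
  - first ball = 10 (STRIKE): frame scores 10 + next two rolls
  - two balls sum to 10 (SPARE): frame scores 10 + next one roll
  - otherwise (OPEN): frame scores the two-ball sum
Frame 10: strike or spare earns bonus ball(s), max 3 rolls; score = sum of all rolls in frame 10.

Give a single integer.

Answer: 189

Derivation:
Frame 1: SPARE (8+2=10). 10 + next roll (7) = 17. Cumulative: 17
Frame 2: OPEN (7+1=8). Cumulative: 25
Frame 3: STRIKE. 10 + next two rolls (5+0) = 15. Cumulative: 40
Frame 4: OPEN (5+0=5). Cumulative: 45
Frame 5: STRIKE. 10 + next two rolls (10+10) = 30. Cumulative: 75
Frame 6: STRIKE. 10 + next two rolls (10+9) = 29. Cumulative: 104
Frame 7: STRIKE. 10 + next two rolls (9+1) = 20. Cumulative: 124
Frame 8: SPARE (9+1=10). 10 + next roll (10) = 20. Cumulative: 144
Frame 9: STRIKE. 10 + next two rolls (10+7) = 27. Cumulative: 171
Frame 10: STRIKE. Sum of all frame-10 rolls (10+7+1) = 18. Cumulative: 189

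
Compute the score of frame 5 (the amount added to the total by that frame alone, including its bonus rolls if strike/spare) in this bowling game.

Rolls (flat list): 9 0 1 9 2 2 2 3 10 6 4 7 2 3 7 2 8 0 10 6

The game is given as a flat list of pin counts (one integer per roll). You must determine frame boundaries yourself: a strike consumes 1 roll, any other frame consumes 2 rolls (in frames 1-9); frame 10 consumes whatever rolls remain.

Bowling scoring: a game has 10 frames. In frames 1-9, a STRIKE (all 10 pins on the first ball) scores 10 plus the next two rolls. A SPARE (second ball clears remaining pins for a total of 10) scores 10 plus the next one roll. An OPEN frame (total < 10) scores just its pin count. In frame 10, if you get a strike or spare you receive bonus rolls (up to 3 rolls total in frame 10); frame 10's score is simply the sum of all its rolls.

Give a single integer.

Frame 1: OPEN (9+0=9). Cumulative: 9
Frame 2: SPARE (1+9=10). 10 + next roll (2) = 12. Cumulative: 21
Frame 3: OPEN (2+2=4). Cumulative: 25
Frame 4: OPEN (2+3=5). Cumulative: 30
Frame 5: STRIKE. 10 + next two rolls (6+4) = 20. Cumulative: 50
Frame 6: SPARE (6+4=10). 10 + next roll (7) = 17. Cumulative: 67
Frame 7: OPEN (7+2=9). Cumulative: 76

Answer: 20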